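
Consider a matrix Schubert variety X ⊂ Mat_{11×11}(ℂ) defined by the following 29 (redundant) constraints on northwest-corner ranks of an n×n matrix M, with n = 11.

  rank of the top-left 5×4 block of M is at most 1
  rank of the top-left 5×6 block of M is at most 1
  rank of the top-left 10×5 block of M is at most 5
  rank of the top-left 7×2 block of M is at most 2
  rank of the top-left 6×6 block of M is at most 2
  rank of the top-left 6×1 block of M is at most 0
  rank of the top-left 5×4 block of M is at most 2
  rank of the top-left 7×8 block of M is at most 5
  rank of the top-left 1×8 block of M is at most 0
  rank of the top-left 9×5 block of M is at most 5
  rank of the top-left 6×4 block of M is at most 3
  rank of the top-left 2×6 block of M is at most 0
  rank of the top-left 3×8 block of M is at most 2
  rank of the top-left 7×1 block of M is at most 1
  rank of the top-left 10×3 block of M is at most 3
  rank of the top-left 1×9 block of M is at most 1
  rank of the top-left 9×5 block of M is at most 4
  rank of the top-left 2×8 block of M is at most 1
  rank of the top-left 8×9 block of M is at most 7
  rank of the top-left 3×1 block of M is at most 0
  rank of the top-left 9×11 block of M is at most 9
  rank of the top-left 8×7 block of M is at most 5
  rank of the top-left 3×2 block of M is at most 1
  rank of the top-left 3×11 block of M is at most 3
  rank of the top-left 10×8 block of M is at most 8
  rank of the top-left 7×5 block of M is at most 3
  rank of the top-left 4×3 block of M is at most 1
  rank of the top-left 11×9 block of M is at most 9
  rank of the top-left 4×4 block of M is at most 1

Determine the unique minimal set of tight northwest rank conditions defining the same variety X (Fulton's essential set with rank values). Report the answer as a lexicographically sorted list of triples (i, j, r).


Propagating the 29 rank bounds to every northwest block:

  R[1]: 0, 0, 0, 0, 0, 0, 0, 0, 1, 1, 1
  R[2]: 0, 0, 0, 0, 0, 0, 1, 1, 2, 2, 2
  R[3]: 0, 1, 1, 1, 1, 1, 2, 2, 3, 3, 3
  R[4]: 0, 1, 1, 1, 1, 1, 2, 3, 4, 4, 4
  R[5]: 0, 1, 1, 1, 1, 1, 2, 3, 4, 5, 5
  R[6]: 0, 1, 2, 2, 2, 2, 3, 4, 5, 6, 6
  R[7]: 1, 2, 3, 3, 3, 3, 4, 5, 6, 7, 7
  R[8]: 1, 2, 3, 4, 4, 4, 5, 6, 7, 8, 8
  R[9]: 1, 2, 3, 4, 4, 5, 6, 7, 8, 9, 9
  R[10]: 1, 2, 3, 4, 5, 6, 7, 8, 9, 10, 10
  R[11]: 1, 2, 3, 4, 5, 6, 7, 8, 9, 10, 11

hence w(1..11) = (9, 7, 2, 8, 10, 3, 1, 4, 6, 5, 11).

ℓ(w)=27; the 5 essential cells (i,j,r):

[(1, 8, 0), (2, 6, 0), (5, 6, 1), (6, 1, 0), (9, 5, 4)]


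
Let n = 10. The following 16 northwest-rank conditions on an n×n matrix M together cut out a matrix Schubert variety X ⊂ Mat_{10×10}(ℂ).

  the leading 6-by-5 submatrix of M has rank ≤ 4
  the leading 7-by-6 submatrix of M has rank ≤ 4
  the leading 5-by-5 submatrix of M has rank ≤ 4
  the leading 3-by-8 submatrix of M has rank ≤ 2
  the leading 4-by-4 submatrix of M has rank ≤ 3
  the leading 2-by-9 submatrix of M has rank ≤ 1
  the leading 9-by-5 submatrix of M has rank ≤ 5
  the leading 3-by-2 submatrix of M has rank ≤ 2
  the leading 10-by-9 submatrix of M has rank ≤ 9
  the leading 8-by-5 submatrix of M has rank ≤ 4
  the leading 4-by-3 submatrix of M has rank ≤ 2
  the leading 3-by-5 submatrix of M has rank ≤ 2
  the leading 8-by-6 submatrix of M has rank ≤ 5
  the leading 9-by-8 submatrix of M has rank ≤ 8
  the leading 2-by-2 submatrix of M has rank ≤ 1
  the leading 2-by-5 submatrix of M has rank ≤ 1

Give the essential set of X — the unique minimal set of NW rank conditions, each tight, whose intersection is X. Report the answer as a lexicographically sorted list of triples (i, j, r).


Propagating the 16 rank bounds to every northwest block:

  1  1  1  1  1  1  1  1  1  1
  1  1  1  1  1  1  1  1  1  2
  1  2  2  2  2  2  2  2  2  3
  1  2  2  3  3  3  3  3  3  4
  1  2  3  4  4  4  4  4  4  5
  1  2  3  4  4  4  5  5  5  6
  1  2  3  4  4  4  5  6  6  7
  1  2  3  4  4  5  6  7  7  8
  1  2  3  4  5  6  7  8  8  9
  1  2  3  4  5  6  7  8  9  10

reading off 1-entries of Δ²R: w = (1, 10, 2, 4, 3, 7, 8, 6, 5, 9).

Rothe diagram D(w) (14 cells), 4 SE-corners (essential conditions):

[(2, 9, 1), (4, 3, 2), (7, 6, 4), (8, 5, 4)]


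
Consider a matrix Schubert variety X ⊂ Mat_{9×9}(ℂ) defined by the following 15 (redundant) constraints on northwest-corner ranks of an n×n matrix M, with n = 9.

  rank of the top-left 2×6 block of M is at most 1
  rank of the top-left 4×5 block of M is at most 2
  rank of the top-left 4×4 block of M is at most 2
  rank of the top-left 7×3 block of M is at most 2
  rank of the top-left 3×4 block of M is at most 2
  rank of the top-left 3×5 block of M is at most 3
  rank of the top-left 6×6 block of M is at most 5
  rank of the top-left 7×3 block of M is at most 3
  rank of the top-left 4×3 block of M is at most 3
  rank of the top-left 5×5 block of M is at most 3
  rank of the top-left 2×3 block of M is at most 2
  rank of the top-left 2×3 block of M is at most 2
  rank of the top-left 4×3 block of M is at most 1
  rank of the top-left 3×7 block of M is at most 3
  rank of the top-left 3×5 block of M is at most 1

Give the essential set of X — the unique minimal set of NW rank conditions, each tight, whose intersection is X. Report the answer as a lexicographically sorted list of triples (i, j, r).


Rank table r_w(9×9) implied by the 15 constraints:

  1, 1, 1, 1, 1, 1, 1, 1, 1
  1, 1, 1, 1, 1, 1, 2, 2, 2
  1, 1, 1, 1, 1, 2, 3, 3, 3
  1, 1, 1, 2, 2, 3, 4, 4, 4
  1, 2, 2, 3, 3, 4, 5, 5, 5
  1, 2, 2, 3, 4, 5, 6, 6, 6
  1, 2, 2, 3, 4, 5, 6, 7, 7
  1, 2, 3, 4, 5, 6, 7, 8, 8
  1, 2, 3, 4, 5, 6, 7, 8, 9

so w = (1, 7, 6, 4, 2, 5, 8, 3, 9).

|D(w)|=13, |Ess(w)|=4:

[(2, 6, 1), (3, 5, 1), (4, 3, 1), (7, 3, 2)]


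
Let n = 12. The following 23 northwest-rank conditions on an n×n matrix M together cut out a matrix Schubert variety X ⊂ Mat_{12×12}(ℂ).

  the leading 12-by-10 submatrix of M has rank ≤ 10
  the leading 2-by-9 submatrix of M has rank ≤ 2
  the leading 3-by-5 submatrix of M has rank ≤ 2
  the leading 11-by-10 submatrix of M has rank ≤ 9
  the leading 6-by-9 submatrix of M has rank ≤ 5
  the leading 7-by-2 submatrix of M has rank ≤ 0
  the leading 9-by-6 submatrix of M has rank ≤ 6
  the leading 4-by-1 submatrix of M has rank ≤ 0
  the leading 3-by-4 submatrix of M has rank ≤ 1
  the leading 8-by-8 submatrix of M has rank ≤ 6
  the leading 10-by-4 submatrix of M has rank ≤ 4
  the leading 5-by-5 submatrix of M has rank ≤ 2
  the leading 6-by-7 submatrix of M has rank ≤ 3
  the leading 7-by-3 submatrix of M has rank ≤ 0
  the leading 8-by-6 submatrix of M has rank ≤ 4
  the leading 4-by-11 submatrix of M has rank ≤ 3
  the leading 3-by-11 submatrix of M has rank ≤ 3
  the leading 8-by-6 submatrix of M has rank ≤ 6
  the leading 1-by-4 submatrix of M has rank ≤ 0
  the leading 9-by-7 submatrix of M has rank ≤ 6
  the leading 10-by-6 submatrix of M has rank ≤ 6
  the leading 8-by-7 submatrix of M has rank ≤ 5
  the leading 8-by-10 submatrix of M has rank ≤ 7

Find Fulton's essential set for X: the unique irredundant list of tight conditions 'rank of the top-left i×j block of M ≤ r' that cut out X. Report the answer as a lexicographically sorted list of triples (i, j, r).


Recovering R(i,j) via the rank-extension bound from the 23 conditions:

  i=1: 0, 0, 0, 0, 1, 1, 1, 1, 1, 1, 1, 1
  i=2: 0, 0, 0, 1, 2, 2, 2, 2, 2, 2, 2, 2
  i=3: 0, 0, 0, 1, 2, 3, 3, 3, 3, 3, 3, 3
  i=4: 0, 0, 0, 1, 2, 3, 3, 3, 3, 3, 3, 4
  i=5: 0, 0, 0, 1, 2, 3, 3, 4, 4, 4, 4, 5
  i=6: 0, 0, 0, 1, 2, 3, 3, 4, 5, 5, 5, 6
  i=7: 0, 0, 0, 1, 2, 3, 4, 5, 6, 6, 6, 7
  i=8: 1, 1, 1, 2, 3, 4, 5, 6, 7, 7, 7, 8
  i=9: 1, 2, 2, 3, 4, 5, 6, 7, 8, 8, 8, 9
  i=10: 1, 2, 3, 4, 5, 6, 7, 8, 9, 9, 9, 10
  i=11: 1, 2, 3, 4, 5, 6, 7, 8, 9, 9, 10, 11
  i=12: 1, 2, 3, 4, 5, 6, 7, 8, 9, 10, 11, 12

reading off 1-entries of Δ²R: w = (5, 4, 6, 12, 8, 9, 7, 1, 2, 3, 11, 10).

Rothe diagram D(w) (30 cells), 5 SE-corners (essential conditions):

[(1, 4, 0), (4, 11, 3), (6, 7, 3), (7, 3, 0), (11, 10, 9)]


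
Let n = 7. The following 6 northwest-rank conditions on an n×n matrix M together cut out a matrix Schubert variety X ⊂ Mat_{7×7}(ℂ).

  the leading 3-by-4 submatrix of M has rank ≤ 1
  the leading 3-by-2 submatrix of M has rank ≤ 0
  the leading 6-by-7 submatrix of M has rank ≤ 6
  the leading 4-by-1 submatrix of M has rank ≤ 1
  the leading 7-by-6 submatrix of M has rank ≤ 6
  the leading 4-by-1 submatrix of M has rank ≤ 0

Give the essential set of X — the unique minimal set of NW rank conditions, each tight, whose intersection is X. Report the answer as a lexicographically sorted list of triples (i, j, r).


The tightest implied rank at each (i,j), from the 6 conditions:

  i=1: 0, 0, 1, 1, 1, 1, 1
  i=2: 0, 0, 1, 1, 2, 2, 2
  i=3: 0, 0, 1, 1, 2, 3, 3
  i=4: 0, 1, 2, 2, 3, 4, 4
  i=5: 1, 2, 3, 3, 4, 5, 5
  i=6: 1, 2, 3, 4, 5, 6, 6
  i=7: 1, 2, 3, 4, 5, 6, 7

hence w(1..7) = (3, 5, 6, 2, 1, 4, 7).

D(w) has 9 cells with 3 SE-corners; essential set:

[(3, 2, 0), (3, 4, 1), (4, 1, 0)]


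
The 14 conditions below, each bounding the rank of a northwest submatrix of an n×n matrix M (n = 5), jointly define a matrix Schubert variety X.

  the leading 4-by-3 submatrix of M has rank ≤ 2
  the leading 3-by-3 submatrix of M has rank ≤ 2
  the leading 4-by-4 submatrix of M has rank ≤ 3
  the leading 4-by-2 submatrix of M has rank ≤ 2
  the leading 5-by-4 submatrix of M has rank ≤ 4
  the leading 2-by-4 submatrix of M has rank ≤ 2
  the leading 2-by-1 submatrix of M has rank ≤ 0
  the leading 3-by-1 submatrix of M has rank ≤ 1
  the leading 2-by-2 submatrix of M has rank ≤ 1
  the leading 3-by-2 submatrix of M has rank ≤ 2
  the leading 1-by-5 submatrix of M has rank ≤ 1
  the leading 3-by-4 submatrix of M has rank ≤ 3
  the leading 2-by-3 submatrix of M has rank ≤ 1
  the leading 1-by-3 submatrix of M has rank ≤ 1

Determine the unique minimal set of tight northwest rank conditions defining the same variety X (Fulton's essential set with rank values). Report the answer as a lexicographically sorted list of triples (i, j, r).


Recovering R(i,j) via the rank-extension bound from the 14 conditions:

  i=1: 0, 1, 1, 1, 1
  i=2: 0, 1, 1, 2, 2
  i=3: 1, 2, 2, 3, 3
  i=4: 1, 2, 2, 3, 4
  i=5: 1, 2, 3, 4, 5

the unique w with this rank table is (2, 4, 1, 5, 3).

3 SE-corners of the 4-cell Rothe diagram give Ess(w):

[(2, 1, 0), (2, 3, 1), (4, 3, 2)]


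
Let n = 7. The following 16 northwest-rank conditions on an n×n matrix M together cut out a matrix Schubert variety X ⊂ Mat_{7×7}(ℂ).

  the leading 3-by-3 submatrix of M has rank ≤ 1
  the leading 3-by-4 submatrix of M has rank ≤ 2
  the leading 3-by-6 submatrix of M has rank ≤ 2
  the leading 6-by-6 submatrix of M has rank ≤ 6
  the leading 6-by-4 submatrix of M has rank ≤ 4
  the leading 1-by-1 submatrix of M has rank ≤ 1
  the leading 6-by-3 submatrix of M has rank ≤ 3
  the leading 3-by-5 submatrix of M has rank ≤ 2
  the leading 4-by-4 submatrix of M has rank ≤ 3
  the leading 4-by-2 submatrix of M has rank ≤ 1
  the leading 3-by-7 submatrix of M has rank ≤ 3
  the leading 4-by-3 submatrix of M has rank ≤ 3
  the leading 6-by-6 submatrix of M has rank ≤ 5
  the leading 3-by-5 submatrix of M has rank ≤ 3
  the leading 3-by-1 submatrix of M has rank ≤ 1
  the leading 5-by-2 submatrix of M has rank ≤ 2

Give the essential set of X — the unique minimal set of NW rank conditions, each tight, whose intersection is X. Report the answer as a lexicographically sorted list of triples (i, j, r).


Propagating the 16 rank bounds to every northwest block:

  i=1: 1 1 1 1 1 1 1
  i=2: 1 1 1 2 2 2 2
  i=3: 1 1 1 2 2 2 3
  i=4: 1 1 2 3 3 3 4
  i=5: 1 2 3 4 4 4 5
  i=6: 1 2 3 4 5 5 6
  i=7: 1 2 3 4 5 6 7

so w = (1, 4, 7, 3, 2, 5, 6).

D(w) has 7 cells with 3 SE-corners; essential set:

[(3, 3, 1), (3, 6, 2), (4, 2, 1)]


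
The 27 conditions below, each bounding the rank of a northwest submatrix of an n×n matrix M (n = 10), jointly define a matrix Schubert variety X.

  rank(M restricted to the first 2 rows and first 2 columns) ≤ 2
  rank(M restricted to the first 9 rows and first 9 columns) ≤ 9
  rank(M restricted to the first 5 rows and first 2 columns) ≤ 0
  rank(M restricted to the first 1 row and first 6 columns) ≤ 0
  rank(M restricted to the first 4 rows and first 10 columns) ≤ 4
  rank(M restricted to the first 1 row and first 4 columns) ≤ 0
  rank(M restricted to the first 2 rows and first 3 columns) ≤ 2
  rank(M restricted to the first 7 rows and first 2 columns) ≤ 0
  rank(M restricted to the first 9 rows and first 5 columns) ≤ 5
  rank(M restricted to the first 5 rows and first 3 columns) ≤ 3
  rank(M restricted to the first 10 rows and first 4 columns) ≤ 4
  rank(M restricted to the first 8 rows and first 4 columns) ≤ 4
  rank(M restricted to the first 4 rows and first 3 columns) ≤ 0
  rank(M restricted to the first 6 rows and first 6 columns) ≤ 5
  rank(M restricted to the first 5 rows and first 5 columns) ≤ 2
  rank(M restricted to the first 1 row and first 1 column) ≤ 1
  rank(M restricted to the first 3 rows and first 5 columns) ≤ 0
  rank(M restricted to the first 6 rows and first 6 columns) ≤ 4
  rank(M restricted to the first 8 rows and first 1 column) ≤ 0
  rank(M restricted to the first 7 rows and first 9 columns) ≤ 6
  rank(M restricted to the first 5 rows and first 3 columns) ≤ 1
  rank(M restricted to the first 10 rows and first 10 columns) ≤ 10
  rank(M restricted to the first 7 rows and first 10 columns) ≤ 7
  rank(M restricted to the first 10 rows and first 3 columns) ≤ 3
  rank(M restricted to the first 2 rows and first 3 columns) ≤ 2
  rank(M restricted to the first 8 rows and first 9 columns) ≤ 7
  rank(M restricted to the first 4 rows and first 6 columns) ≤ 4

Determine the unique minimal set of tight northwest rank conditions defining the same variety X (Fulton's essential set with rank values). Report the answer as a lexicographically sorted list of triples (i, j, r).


The tightest implied rank at each (i,j), from the 27 conditions:

  R[1]: 0, 0, 0, 0, 0, 0, 1, 1, 1, 1
  R[2]: 0, 0, 0, 0, 0, 1, 2, 2, 2, 2
  R[3]: 0, 0, 0, 0, 0, 1, 2, 3, 3, 3
  R[4]: 0, 0, 0, 1, 1, 2, 3, 4, 4, 4
  R[5]: 0, 0, 1, 2, 2, 3, 4, 5, 5, 5
  R[6]: 0, 0, 1, 2, 3, 4, 5, 6, 6, 6
  R[7]: 0, 0, 1, 2, 3, 4, 5, 6, 6, 7
  R[8]: 0, 1, 2, 3, 4, 5, 6, 7, 7, 8
  R[9]: 1, 2, 3, 4, 5, 6, 7, 8, 8, 9
  R[10]: 1, 2, 3, 4, 5, 6, 7, 8, 9, 10

so w = (7, 6, 8, 4, 3, 5, 10, 2, 1, 9).

ℓ(w)=27; the 6 essential cells (i,j,r):

[(1, 6, 0), (3, 5, 0), (4, 3, 0), (7, 2, 0), (7, 9, 6), (8, 1, 0)]


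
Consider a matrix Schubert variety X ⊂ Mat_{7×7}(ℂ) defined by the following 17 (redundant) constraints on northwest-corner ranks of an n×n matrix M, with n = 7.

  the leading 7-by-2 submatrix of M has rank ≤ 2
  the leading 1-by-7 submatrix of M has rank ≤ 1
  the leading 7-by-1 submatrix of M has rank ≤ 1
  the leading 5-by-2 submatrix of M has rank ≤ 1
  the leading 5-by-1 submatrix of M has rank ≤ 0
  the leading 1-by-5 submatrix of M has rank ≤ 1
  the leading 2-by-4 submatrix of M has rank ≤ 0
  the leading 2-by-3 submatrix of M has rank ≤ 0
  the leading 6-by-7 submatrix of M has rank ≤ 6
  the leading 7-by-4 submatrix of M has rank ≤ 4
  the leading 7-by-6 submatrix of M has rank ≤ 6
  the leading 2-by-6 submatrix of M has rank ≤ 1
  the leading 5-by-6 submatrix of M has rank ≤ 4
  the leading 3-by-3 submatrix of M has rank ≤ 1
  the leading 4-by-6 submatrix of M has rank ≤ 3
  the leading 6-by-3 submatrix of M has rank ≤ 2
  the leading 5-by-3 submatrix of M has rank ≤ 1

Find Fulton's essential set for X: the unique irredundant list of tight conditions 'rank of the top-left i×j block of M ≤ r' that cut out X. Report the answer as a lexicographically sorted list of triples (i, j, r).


Reconstructing r_w from the 17 given conditions:

  row 1: 0 | 0 | 0 | 0 | 1 | 1 | 1
  row 2: 0 | 0 | 0 | 0 | 1 | 1 | 2
  row 3: 0 | 1 | 1 | 1 | 2 | 2 | 3
  row 4: 0 | 1 | 1 | 2 | 3 | 3 | 4
  row 5: 0 | 1 | 1 | 2 | 3 | 4 | 5
  row 6: 1 | 2 | 2 | 3 | 4 | 5 | 6
  row 7: 1 | 2 | 3 | 4 | 5 | 6 | 7

reading off 1-entries of Δ²R: w = (5, 7, 2, 4, 6, 1, 3).

Fulton essential set (4 of the 14 Rothe cells):

[(2, 4, 0), (2, 6, 1), (5, 1, 0), (5, 3, 1)]


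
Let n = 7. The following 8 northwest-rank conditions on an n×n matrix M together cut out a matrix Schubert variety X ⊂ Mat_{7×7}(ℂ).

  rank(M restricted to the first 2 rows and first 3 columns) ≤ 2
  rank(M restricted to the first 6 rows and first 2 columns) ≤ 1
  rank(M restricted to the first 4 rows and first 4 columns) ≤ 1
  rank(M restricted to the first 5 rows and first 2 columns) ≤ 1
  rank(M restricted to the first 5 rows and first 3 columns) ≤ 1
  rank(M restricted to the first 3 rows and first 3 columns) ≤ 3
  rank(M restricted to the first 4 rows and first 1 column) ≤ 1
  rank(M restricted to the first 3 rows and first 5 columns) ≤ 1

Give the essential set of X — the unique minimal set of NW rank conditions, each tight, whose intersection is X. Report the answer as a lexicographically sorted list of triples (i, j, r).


The tightest implied rank at each (i,j), from the 8 conditions:

  R[1]: 1  1  1  1  1  1  1
  R[2]: 1  1  1  1  1  2  2
  R[3]: 1  1  1  1  1  2  3
  R[4]: 1  1  1  1  2  3  4
  R[5]: 1  1  1  2  3  4  5
  R[6]: 1  1  2  3  4  5  6
  R[7]: 1  2  3  4  5  6  7

giving w = (1, 6, 7, 5, 4, 3, 2) via Δ²R.

4 SE-corners of the 14-cell Rothe diagram give Ess(w):

[(3, 5, 1), (4, 4, 1), (5, 3, 1), (6, 2, 1)]


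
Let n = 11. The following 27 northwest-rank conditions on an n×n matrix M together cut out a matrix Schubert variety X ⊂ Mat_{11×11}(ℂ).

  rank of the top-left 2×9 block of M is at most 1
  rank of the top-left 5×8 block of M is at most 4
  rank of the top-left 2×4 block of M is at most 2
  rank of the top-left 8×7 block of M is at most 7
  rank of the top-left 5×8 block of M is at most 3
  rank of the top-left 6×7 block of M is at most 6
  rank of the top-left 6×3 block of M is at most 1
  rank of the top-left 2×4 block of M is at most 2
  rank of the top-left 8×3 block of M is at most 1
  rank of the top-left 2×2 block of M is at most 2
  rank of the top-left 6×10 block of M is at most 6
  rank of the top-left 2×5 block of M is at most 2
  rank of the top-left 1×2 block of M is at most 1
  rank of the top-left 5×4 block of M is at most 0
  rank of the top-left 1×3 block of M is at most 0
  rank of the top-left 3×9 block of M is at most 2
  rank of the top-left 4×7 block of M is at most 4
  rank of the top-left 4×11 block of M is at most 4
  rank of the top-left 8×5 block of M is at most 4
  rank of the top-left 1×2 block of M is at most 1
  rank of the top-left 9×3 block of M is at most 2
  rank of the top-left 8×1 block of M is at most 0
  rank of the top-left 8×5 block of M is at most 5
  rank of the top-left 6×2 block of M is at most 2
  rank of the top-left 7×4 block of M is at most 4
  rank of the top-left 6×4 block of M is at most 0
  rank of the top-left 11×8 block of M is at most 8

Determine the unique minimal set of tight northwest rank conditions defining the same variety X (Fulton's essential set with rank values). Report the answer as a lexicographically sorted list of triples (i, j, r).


Recovering R(i,j) via the rank-extension bound from the 27 conditions:

  R[1]: 0 0 0 0 1 1 1 1 1 1 1
  R[2]: 0 0 0 0 1 1 1 1 1 2 2
  R[3]: 0 0 0 0 1 2 2 2 2 3 3
  R[4]: 0 0 0 0 1 2 3 3 3 4 4
  R[5]: 0 0 0 0 1 2 3 3 4 5 5
  R[6]: 0 0 0 0 1 2 3 4 5 6 6
  R[7]: 0 1 1 1 2 3 4 5 6 7 7
  R[8]: 0 1 1 2 3 4 5 6 7 8 8
  R[9]: 1 2 2 3 4 5 6 7 8 9 9
  R[10]: 1 2 3 4 5 6 7 8 9 10 10
  R[11]: 1 2 3 4 5 6 7 8 9 10 11

giving w = (5, 10, 6, 7, 9, 8, 2, 4, 1, 3, 11) via Δ²R.

|D(w)|=32, |Ess(w)|=5:

[(2, 9, 1), (5, 8, 3), (6, 4, 0), (8, 1, 0), (8, 3, 1)]


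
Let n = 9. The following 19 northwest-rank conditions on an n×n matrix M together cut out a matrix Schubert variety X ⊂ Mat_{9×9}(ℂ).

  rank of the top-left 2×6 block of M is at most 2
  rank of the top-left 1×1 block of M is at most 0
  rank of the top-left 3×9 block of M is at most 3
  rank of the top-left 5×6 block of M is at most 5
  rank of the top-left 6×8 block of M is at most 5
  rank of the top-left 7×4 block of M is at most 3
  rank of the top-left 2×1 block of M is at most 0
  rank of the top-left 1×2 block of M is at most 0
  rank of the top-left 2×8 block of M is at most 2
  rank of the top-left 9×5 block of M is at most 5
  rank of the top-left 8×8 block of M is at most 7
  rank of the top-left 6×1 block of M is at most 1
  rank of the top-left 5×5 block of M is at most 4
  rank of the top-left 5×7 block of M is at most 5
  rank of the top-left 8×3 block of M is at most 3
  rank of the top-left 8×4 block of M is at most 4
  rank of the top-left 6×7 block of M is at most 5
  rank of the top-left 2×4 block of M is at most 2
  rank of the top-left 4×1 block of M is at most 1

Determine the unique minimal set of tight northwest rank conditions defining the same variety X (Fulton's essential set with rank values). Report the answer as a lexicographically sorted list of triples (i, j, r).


Recovering R(i,j) via the rank-extension bound from the 19 conditions:

  row 1: 0 | 0 | 1 | 1 | 1 | 1 | 1 | 1 | 1
  row 2: 0 | 1 | 2 | 2 | 2 | 2 | 2 | 2 | 2
  row 3: 1 | 2 | 3 | 3 | 3 | 3 | 3 | 3 | 3
  row 4: 1 | 2 | 3 | 3 | 4 | 4 | 4 | 4 | 4
  row 5: 1 | 2 | 3 | 3 | 4 | 5 | 5 | 5 | 5
  row 6: 1 | 2 | 3 | 3 | 4 | 5 | 5 | 5 | 6
  row 7: 1 | 2 | 3 | 3 | 4 | 5 | 6 | 6 | 7
  row 8: 1 | 2 | 3 | 4 | 5 | 6 | 7 | 7 | 8
  row 9: 1 | 2 | 3 | 4 | 5 | 6 | 7 | 8 | 9

hence w(1..9) = (3, 2, 1, 5, 6, 9, 7, 4, 8).

|D(w)|=9, |Ess(w)|=4:

[(1, 2, 0), (2, 1, 0), (6, 8, 5), (7, 4, 3)]


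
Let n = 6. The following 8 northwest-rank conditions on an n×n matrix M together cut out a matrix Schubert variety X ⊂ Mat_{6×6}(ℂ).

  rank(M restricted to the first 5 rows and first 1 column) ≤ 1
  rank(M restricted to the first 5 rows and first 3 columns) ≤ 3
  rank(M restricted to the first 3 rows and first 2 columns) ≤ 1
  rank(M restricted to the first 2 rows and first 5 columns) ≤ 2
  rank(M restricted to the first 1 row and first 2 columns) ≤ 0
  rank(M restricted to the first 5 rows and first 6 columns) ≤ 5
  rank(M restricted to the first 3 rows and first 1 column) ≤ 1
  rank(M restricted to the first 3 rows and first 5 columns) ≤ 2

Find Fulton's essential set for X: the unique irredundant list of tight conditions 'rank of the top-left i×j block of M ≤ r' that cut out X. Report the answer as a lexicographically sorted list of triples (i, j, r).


Propagating the 8 rank bounds to every northwest block:

  row 1: 0 | 0 | 1 | 1 | 1 | 1
  row 2: 1 | 1 | 2 | 2 | 2 | 2
  row 3: 1 | 1 | 2 | 2 | 2 | 3
  row 4: 1 | 2 | 3 | 3 | 3 | 4
  row 5: 1 | 2 | 3 | 4 | 4 | 5
  row 6: 1 | 2 | 3 | 4 | 5 | 6

second differences of R give the permutation w = (3, 1, 6, 2, 4, 5).

ℓ(w)=5; the 3 essential cells (i,j,r):

[(1, 2, 0), (3, 2, 1), (3, 5, 2)]


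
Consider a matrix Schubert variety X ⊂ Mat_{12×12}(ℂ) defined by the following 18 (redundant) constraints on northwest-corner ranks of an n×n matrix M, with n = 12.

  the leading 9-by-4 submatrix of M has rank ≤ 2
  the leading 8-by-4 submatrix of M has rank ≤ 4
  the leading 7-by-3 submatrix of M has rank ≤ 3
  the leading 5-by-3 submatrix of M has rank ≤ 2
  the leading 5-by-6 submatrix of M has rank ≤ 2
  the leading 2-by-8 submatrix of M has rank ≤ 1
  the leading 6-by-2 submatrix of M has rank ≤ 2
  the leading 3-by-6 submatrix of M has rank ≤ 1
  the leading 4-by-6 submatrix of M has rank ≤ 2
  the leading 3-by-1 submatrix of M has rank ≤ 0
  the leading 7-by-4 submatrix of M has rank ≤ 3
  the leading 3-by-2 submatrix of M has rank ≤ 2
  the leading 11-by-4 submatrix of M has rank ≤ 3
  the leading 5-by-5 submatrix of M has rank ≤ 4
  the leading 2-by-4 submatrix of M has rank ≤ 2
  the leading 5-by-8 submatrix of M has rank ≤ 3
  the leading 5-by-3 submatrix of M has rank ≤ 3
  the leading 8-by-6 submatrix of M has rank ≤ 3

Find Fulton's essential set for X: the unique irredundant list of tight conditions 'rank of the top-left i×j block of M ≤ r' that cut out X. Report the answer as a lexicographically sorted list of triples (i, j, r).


Recovering R(i,j) via the rank-extension bound from the 18 conditions:

  R[1]: 0 1 1 1 1 1 1 1 1 1 1 1
  R[2]: 0 1 1 1 1 1 1 1 2 2 2 2
  R[3]: 0 1 1 1 1 1 2 2 3 3 3 3
  R[4]: 1 2 2 2 2 2 3 3 4 4 4 4
  R[5]: 1 2 2 2 2 2 3 3 4 5 5 5
  R[6]: 1 2 2 2 3 3 4 4 5 6 6 6
  R[7]: 1 2 2 2 3 3 4 5 6 7 7 7
  R[8]: 1 2 2 2 3 3 4 5 6 7 8 8
  R[9]: 1 2 2 2 3 4 5 6 7 8 9 9
  R[10]: 1 2 3 3 4 5 6 7 8 9 10 10
  R[11]: 1 2 3 3 4 5 6 7 8 9 10 11
  R[12]: 1 2 3 4 5 6 7 8 9 10 11 12

reading off 1-entries of Δ²R: w = (2, 9, 7, 1, 10, 5, 8, 11, 6, 3, 12, 4).

D(w) has 29 cells with 8 SE-corners; essential set:

[(2, 8, 1), (3, 1, 0), (3, 6, 1), (5, 6, 2), (5, 8, 3), (8, 6, 3), (9, 4, 2), (11, 4, 3)]


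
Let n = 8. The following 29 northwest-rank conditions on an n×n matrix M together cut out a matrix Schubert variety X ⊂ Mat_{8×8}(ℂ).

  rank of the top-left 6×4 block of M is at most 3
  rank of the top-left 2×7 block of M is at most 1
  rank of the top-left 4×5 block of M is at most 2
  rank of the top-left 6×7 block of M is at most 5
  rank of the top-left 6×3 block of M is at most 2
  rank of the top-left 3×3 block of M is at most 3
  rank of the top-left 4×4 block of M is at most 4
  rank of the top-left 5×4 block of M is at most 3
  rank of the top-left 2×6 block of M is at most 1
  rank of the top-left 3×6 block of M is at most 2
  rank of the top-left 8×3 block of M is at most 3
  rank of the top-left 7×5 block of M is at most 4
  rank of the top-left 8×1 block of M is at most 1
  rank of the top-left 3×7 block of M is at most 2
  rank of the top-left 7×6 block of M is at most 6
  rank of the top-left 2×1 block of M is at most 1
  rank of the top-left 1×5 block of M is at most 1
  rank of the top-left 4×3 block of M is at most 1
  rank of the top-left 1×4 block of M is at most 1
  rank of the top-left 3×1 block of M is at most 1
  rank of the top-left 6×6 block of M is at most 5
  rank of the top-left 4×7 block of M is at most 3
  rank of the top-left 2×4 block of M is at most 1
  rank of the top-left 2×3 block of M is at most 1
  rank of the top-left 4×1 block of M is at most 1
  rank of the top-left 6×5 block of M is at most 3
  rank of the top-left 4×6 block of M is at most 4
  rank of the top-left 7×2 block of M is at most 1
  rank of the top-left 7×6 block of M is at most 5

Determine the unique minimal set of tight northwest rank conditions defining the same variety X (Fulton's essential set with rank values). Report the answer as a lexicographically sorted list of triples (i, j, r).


The tightest implied rank at each (i,j), from the 29 conditions:

  row 1: 1  1  1  1  1  1  1  1
  row 2: 1  1  1  1  1  1  1  2
  row 3: 1  1  1  2  2  2  2  3
  row 4: 1  1  1  2  2  3  3  4
  row 5: 1  1  2  3  3  4  4  5
  row 6: 1  1  2  3  3  4  5  6
  row 7: 1  1  2  3  4  5  6  7
  row 8: 1  2  3  4  5  6  7  8

hence w(1..8) = (1, 8, 4, 6, 3, 7, 5, 2).

D(w) has 15 cells with 5 SE-corners; essential set:

[(2, 7, 1), (4, 3, 1), (4, 5, 2), (6, 5, 3), (7, 2, 1)]


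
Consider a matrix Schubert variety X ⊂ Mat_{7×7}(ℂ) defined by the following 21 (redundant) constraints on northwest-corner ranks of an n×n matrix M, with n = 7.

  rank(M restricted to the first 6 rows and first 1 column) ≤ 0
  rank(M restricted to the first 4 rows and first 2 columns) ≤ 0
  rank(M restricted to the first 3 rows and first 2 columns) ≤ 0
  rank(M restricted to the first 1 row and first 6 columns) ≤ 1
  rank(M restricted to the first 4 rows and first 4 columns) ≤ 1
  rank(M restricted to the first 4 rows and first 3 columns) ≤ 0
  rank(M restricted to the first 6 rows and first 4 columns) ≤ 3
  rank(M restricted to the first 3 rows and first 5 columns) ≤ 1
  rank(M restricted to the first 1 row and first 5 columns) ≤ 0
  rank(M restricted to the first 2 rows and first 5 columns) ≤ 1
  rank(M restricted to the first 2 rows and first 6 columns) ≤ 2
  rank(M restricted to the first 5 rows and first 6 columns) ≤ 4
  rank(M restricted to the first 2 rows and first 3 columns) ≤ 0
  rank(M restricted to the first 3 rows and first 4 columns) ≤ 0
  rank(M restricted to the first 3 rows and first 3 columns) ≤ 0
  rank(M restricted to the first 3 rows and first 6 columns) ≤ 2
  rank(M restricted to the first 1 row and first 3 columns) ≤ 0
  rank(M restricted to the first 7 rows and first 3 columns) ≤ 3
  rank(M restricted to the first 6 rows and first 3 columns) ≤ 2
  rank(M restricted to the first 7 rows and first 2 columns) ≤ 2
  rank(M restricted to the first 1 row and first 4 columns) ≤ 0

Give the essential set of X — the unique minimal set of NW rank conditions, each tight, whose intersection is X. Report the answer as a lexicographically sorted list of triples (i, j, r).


Computing R[i][j] = min implied NW-rank bound (n=7, 21 conditions):

  i=1: 0 0 0 0 0 1 1
  i=2: 0 0 0 0 1 2 2
  i=3: 0 0 0 0 1 2 3
  i=4: 0 0 0 1 2 3 4
  i=5: 0 1 1 2 3 4 5
  i=6: 0 1 2 3 4 5 6
  i=7: 1 2 3 4 5 6 7

the unique w with this rank table is (6, 5, 7, 4, 2, 3, 1).

Fulton essential set (4 of the 18 Rothe cells):

[(1, 5, 0), (3, 4, 0), (4, 3, 0), (6, 1, 0)]


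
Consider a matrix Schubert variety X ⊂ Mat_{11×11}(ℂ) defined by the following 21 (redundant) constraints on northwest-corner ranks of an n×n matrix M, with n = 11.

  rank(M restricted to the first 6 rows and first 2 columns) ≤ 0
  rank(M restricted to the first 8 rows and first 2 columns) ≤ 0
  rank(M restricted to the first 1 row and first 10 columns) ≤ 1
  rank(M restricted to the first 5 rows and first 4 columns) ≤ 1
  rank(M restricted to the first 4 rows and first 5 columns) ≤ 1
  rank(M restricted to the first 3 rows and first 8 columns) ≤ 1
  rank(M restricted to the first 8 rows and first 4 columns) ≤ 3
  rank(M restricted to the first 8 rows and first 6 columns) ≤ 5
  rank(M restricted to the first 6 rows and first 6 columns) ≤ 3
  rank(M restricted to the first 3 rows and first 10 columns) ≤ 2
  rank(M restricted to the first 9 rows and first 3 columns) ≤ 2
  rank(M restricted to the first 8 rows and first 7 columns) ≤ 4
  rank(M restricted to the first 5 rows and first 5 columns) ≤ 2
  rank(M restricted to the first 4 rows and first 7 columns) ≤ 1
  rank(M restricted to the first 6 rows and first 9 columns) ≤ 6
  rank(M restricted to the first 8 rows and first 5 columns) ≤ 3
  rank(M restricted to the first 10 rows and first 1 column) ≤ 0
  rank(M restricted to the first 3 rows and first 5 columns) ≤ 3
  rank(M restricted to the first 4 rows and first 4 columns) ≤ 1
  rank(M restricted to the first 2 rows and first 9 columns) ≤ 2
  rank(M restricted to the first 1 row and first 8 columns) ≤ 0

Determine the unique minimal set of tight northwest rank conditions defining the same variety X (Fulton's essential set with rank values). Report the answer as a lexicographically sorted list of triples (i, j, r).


Propagating the 21 rank bounds to every northwest block:

  R[1]: 0  0  0  0  0  0  0  0  1  1  1
  R[2]: 0  0  1  1  1  1  1  1  2  2  2
  R[3]: 0  0  1  1  1  1  1  1  2  2  3
  R[4]: 0  0  1  1  1  1  1  2  3  3  4
  R[5]: 0  0  1  1  2  2  2  3  4  4  5
  R[6]: 0  0  1  2  3  3  3  4  5  5  6
  R[7]: 0  0  1  2  3  4  4  5  6  6  7
  R[8]: 0  0  1  2  3  4  4  5  6  7  8
  R[9]: 0  1  2  3  4  5  5  6  7  8  9
  R[10]: 0  1  2  3  4  5  6  7  8  9  10
  R[11]: 1  2  3  4  5  6  7  8  9  10  11

the unique w with this rank table is (9, 3, 11, 8, 5, 4, 6, 10, 2, 7, 1).

8 SE-corners of the 36-cell Rothe diagram give Ess(w):

[(1, 8, 0), (3, 8, 1), (3, 10, 2), (4, 7, 1), (5, 4, 1), (8, 2, 0), (8, 7, 4), (10, 1, 0)]


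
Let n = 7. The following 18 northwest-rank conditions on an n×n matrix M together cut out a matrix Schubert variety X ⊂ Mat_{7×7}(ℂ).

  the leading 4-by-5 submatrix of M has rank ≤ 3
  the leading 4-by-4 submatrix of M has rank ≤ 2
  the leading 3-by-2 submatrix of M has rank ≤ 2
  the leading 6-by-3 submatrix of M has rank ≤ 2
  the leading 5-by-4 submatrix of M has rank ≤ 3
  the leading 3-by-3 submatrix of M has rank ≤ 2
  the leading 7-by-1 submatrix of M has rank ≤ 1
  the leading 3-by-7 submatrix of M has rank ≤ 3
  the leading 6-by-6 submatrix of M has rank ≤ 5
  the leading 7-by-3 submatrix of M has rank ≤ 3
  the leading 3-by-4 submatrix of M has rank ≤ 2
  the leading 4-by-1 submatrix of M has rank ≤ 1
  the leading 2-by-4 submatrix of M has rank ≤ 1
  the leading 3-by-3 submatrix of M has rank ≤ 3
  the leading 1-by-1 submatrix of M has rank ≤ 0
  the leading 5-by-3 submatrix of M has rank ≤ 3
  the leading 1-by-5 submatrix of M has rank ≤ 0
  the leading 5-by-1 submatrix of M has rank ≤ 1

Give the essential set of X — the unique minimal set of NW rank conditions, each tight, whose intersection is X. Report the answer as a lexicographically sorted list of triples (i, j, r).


The tightest implied rank at each (i,j), from the 18 conditions:

  i=1: 0, 0, 0, 0, 0, 1, 1
  i=2: 1, 1, 1, 1, 1, 2, 2
  i=3: 1, 2, 2, 2, 2, 3, 3
  i=4: 1, 2, 2, 2, 3, 4, 4
  i=5: 1, 2, 2, 3, 4, 5, 5
  i=6: 1, 2, 2, 3, 4, 5, 6
  i=7: 1, 2, 3, 4, 5, 6, 7

giving w = (6, 1, 2, 5, 4, 7, 3) via Δ²R.

Fulton essential set (3 of the 9 Rothe cells):

[(1, 5, 0), (4, 4, 2), (6, 3, 2)]


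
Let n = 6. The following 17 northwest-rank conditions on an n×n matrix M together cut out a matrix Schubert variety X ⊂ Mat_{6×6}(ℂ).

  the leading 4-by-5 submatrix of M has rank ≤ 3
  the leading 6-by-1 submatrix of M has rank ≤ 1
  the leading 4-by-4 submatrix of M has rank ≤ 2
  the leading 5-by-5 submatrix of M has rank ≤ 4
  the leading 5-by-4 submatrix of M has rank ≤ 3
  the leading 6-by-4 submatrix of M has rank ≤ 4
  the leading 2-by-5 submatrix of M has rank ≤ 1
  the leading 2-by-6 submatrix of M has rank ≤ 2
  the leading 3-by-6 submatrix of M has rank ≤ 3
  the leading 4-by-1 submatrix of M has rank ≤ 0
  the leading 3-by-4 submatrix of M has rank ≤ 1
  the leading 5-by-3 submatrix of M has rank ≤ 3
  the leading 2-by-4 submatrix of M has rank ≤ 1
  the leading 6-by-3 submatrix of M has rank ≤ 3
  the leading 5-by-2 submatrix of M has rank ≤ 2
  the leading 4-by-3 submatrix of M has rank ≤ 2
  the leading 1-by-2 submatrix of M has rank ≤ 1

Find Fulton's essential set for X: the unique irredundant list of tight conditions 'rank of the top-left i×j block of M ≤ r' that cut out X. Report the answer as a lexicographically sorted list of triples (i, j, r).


Rank table r_w(6×6) implied by the 17 constraints:

  0 | 1 | 1 | 1 | 1 | 1
  0 | 1 | 1 | 1 | 1 | 2
  0 | 1 | 1 | 1 | 2 | 3
  0 | 1 | 2 | 2 | 3 | 4
  1 | 2 | 3 | 3 | 4 | 5
  1 | 2 | 3 | 4 | 5 | 6

reading off 1-entries of Δ²R: w = (2, 6, 5, 3, 1, 4).

Fulton essential set (3 of the 9 Rothe cells):

[(2, 5, 1), (3, 4, 1), (4, 1, 0)]


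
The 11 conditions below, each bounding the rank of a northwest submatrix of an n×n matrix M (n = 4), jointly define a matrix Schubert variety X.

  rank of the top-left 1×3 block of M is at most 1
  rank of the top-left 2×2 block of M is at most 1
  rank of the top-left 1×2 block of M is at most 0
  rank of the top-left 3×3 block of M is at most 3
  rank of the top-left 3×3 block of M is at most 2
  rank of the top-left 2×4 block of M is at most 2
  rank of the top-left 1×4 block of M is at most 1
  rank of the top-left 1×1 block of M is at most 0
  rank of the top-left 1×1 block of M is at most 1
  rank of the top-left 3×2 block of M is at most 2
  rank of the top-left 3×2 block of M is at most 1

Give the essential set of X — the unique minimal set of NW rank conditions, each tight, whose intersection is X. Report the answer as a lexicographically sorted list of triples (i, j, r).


Rank table r_w(4×4) implied by the 11 constraints:

  row 1: 0, 0, 1, 1
  row 2: 1, 1, 2, 2
  row 3: 1, 1, 2, 3
  row 4: 1, 2, 3, 4

reading off 1-entries of Δ²R: w = (3, 1, 4, 2).

ℓ(w)=3; the 2 essential cells (i,j,r):

[(1, 2, 0), (3, 2, 1)]


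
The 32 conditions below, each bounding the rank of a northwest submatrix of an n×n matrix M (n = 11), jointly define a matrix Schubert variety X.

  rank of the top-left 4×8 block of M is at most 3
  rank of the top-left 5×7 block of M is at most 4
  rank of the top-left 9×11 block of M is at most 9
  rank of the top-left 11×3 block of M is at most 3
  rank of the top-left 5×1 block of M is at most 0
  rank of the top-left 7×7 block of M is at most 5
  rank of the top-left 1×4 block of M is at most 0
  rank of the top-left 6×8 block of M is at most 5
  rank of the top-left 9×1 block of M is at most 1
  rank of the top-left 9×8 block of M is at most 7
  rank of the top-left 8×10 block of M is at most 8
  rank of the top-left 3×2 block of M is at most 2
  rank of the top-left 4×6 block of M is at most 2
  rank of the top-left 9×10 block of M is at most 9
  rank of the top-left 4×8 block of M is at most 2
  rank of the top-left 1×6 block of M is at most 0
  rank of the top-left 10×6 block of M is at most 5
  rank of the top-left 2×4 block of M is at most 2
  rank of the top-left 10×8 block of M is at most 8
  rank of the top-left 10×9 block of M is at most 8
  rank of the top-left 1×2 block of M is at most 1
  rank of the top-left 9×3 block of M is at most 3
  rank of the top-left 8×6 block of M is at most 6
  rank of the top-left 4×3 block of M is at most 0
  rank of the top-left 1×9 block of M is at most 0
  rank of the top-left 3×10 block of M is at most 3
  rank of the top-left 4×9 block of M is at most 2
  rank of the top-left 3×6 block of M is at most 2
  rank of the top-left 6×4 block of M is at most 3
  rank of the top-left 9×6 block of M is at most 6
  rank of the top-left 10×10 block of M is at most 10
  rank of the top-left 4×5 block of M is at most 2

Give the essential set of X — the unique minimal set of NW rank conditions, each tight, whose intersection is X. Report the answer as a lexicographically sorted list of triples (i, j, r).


Propagating the 32 rank bounds to every northwest block:

  i=1: 0, 0, 0, 0, 0, 0, 0, 0, 0, 1, 1
  i=2: 0, 0, 0, 1, 1, 1, 1, 1, 1, 2, 2
  i=3: 0, 0, 0, 1, 2, 2, 2, 2, 2, 3, 3
  i=4: 0, 0, 0, 1, 2, 2, 2, 2, 2, 3, 4
  i=5: 0, 1, 1, 2, 3, 3, 3, 3, 3, 4, 5
  i=6: 1, 2, 2, 3, 4, 4, 4, 4, 4, 5, 6
  i=7: 1, 2, 3, 4, 5, 5, 5, 5, 5, 6, 7
  i=8: 1, 2, 3, 4, 5, 5, 6, 6, 6, 7, 8
  i=9: 1, 2, 3, 4, 5, 5, 6, 7, 7, 8, 9
  i=10: 1, 2, 3, 4, 5, 5, 6, 7, 8, 9, 10
  i=11: 1, 2, 3, 4, 5, 6, 7, 8, 9, 10, 11

second differences of R give the permutation w = (10, 4, 5, 11, 2, 1, 3, 7, 8, 9, 6).

ℓ(w)=26; the 5 essential cells (i,j,r):

[(1, 9, 0), (4, 3, 0), (4, 9, 2), (5, 1, 0), (10, 6, 5)]


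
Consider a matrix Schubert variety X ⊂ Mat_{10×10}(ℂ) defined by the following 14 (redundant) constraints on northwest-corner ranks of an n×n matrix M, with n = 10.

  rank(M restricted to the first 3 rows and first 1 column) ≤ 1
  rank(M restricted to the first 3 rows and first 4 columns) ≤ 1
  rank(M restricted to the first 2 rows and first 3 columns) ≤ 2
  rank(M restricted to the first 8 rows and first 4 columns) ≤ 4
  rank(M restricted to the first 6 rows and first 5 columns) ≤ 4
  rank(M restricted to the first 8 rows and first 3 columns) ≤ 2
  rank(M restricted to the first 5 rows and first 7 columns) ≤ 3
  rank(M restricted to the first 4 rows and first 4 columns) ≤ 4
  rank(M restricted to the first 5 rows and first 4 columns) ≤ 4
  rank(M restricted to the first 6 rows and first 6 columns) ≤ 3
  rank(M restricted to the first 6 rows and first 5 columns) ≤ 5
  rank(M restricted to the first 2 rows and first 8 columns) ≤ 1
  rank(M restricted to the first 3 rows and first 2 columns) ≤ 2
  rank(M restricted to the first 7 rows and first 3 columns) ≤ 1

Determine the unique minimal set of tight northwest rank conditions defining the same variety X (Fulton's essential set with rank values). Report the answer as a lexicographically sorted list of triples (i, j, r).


The tightest implied rank at each (i,j), from the 14 conditions:

  1 | 1 | 1 | 1 | 1 | 1 | 1 | 1 | 1 | 1
  1 | 1 | 1 | 1 | 1 | 1 | 1 | 1 | 2 | 2
  1 | 1 | 1 | 1 | 2 | 2 | 2 | 2 | 3 | 3
  1 | 1 | 1 | 2 | 3 | 3 | 3 | 3 | 4 | 4
  1 | 1 | 1 | 2 | 3 | 3 | 3 | 4 | 5 | 5
  1 | 1 | 1 | 2 | 3 | 3 | 4 | 5 | 6 | 6
  1 | 1 | 1 | 2 | 3 | 4 | 5 | 6 | 7 | 7
  1 | 2 | 2 | 3 | 4 | 5 | 6 | 7 | 8 | 8
  1 | 2 | 3 | 4 | 5 | 6 | 7 | 8 | 9 | 9
  1 | 2 | 3 | 4 | 5 | 6 | 7 | 8 | 9 | 10

giving w = (1, 9, 5, 4, 8, 7, 6, 2, 3, 10) via Δ²R.

ℓ(w)=21; the 5 essential cells (i,j,r):

[(2, 8, 1), (3, 4, 1), (5, 7, 3), (6, 6, 3), (7, 3, 1)]
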